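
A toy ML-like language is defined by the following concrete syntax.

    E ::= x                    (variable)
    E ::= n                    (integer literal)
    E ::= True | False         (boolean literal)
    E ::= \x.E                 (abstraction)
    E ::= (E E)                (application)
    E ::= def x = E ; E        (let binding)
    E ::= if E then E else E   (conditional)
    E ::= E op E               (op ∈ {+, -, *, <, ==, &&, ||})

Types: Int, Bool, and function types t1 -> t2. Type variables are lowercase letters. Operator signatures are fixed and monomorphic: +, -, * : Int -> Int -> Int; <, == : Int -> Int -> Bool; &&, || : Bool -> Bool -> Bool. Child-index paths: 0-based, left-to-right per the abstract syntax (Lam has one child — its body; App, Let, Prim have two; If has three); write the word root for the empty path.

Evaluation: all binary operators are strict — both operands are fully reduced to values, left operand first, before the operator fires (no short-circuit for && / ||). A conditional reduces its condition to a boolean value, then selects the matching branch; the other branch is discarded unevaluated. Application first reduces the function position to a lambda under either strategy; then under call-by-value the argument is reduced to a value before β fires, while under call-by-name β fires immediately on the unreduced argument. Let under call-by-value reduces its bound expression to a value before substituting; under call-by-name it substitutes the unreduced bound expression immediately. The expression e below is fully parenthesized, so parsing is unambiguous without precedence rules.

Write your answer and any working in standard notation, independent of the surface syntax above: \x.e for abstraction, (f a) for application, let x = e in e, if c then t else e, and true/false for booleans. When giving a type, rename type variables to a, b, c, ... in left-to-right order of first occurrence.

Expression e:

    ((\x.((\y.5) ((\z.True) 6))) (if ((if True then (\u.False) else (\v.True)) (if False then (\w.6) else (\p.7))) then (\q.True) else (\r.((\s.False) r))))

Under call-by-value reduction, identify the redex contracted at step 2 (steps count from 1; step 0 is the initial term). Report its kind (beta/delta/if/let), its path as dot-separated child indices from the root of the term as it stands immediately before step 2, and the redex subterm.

Derivation:
step 0: ((\x.((\y.5) ((\z.true) 6))) (if ((if true then (\u.false) else (\v.true)) (if false then (\w.6) else (\p.7))) then (\q.true) else (\r.((\s.false) r))))
step 1: [if@1.0.0] ((\x.((\y.5) ((\z.true) 6))) (if ((\u.false) (if false then (\w.6) else (\p.7))) then (\q.true) else (\r.((\s.false) r))))
step 2: [if@1.0.1] ((\x.((\y.5) ((\z.true) 6))) (if ((\u.false) (\p.7)) then (\q.true) else (\r.((\s.false) r))))

Answer: if at 1.0.1 : (if false then (\w.6) else (\p.7))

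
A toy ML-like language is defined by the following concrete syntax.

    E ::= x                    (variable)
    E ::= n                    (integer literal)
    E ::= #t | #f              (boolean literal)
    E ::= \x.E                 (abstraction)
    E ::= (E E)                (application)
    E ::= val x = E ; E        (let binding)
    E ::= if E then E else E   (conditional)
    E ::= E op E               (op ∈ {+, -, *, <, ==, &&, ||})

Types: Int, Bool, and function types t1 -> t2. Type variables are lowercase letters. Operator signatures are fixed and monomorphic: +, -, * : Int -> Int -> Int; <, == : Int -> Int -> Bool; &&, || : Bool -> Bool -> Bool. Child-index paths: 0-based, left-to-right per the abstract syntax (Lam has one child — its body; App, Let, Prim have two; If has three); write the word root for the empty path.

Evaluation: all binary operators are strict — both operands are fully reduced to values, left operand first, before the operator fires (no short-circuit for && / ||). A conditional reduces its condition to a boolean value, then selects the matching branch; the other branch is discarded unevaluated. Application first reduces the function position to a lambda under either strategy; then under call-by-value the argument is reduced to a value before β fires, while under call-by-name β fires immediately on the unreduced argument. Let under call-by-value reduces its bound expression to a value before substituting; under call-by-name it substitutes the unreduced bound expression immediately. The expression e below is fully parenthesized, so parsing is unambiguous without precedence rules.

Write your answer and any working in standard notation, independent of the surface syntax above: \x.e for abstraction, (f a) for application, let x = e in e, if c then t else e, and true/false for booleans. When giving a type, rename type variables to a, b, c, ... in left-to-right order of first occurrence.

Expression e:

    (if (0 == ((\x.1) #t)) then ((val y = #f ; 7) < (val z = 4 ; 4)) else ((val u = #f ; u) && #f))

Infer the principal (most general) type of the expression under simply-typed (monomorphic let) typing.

Working:
  unify Int ~ Int
\x._ : a -> Int
  unify a -> Int ~ Bool -> b
  unify a ~ Bool
  unify Int ~ b
_ _ : Int
  unify Int ~ Int
  unify Bool ~ Bool
let y : Bool
  unify Int ~ Int
let z : Int
  unify Int ~ Int
let u : Bool
u : Bool
  unify Bool ~ Bool
  unify Bool ~ Bool
  unify Bool ~ Bool

Answer: Bool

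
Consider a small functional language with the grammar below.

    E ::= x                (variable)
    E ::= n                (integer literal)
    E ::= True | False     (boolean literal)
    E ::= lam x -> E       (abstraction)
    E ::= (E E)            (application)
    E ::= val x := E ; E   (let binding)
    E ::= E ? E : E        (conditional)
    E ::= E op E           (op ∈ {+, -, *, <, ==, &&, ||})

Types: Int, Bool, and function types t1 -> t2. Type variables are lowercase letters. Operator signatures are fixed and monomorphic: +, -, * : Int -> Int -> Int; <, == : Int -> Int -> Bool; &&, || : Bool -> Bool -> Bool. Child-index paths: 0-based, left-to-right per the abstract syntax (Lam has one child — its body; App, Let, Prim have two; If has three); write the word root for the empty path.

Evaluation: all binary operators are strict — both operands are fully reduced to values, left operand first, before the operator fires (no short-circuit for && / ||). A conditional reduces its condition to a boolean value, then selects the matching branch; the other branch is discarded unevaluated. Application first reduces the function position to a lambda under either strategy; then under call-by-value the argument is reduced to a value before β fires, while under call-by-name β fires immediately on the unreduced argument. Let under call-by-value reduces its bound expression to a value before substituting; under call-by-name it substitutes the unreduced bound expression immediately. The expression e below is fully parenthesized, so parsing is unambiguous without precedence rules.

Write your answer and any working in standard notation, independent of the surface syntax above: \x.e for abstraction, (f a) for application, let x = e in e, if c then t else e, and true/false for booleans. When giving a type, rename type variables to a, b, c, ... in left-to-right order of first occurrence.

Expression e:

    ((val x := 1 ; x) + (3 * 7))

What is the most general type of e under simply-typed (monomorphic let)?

Answer: Int

Working:
let x : Int
x : Int
  unify Int ~ Int
  unify Int ~ Int
  unify Int ~ Int
  unify Int ~ Int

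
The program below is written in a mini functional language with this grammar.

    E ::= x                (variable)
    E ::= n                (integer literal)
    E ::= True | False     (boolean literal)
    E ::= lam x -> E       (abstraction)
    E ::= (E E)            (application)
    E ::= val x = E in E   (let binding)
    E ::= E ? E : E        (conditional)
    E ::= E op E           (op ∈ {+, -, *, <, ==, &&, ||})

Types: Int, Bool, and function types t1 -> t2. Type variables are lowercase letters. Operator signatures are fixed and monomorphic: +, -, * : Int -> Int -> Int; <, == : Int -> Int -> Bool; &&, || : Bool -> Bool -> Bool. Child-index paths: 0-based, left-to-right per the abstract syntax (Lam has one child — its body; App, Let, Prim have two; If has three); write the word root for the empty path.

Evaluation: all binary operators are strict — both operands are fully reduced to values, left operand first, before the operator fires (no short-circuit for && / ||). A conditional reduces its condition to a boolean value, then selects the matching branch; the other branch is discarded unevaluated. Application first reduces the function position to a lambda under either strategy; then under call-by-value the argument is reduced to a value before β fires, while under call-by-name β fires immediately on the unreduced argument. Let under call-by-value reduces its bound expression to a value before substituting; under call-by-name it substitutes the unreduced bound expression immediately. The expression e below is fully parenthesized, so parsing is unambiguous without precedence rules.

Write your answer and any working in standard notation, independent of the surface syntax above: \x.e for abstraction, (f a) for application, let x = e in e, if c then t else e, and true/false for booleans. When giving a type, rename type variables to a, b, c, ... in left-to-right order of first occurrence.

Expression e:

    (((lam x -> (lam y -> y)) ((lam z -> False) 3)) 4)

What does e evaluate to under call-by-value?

Trace:
step 0: (((\x.(\y.y)) ((\z.false) 3)) 4)
step 1: [beta@0.1] (((\x.(\y.y)) false) 4)
step 2: [beta@0] ((\y.y) 4)
step 3: [beta@root] 4

Answer: 4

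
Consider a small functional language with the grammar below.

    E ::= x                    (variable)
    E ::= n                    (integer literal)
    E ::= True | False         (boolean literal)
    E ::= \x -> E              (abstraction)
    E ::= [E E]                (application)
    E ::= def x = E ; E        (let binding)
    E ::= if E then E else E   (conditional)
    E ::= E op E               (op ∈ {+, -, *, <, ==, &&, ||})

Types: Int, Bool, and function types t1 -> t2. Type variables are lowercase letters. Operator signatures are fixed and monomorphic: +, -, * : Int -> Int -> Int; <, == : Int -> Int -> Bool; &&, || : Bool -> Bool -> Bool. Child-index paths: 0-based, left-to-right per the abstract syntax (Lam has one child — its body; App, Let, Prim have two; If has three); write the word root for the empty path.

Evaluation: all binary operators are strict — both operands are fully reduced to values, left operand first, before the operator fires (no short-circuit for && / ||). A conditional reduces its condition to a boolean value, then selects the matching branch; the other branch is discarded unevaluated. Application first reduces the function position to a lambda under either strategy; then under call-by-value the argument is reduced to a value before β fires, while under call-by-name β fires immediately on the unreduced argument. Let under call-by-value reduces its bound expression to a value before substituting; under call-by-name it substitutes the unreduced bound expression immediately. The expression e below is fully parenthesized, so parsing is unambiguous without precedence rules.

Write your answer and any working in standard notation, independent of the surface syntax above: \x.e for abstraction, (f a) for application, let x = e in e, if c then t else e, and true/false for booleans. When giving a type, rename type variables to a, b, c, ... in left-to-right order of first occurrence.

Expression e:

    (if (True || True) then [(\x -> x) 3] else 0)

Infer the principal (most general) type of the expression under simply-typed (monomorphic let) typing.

Answer: Int

Working:
  unify Bool ~ Bool
  unify Bool ~ Bool
  unify Bool ~ Bool
x : a
\x._ : a -> a
  unify a -> a ~ Int -> b
  unify a ~ Int
  unify Int ~ b
_ _ : Int
  unify Int ~ Int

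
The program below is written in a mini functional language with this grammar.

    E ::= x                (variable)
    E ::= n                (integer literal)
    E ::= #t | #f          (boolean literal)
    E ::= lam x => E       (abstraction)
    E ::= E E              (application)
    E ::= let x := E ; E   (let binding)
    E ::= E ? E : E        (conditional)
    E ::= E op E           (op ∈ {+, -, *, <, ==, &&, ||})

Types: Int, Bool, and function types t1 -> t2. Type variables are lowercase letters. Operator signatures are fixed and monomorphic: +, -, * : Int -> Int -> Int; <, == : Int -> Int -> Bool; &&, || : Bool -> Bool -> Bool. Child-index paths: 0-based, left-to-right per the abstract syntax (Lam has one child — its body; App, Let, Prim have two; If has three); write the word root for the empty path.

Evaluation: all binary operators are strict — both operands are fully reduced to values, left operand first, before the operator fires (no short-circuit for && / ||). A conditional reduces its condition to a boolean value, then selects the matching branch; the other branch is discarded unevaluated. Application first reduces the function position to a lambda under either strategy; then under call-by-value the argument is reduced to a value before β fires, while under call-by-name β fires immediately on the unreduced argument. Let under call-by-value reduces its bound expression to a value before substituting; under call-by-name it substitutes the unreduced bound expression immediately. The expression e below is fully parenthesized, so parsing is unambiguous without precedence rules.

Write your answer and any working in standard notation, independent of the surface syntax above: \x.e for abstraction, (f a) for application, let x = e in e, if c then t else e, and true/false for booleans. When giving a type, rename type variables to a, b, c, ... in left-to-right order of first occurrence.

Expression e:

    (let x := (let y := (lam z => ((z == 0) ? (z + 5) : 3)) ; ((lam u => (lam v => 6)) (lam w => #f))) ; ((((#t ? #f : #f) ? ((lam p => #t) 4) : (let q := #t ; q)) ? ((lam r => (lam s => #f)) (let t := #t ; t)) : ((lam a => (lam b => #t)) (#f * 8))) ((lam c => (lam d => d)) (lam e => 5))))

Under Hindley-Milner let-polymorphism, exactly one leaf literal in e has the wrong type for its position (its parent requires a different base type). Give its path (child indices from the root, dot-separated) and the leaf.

Trace:
z : a
  unify a ~ Int
  unify Int ~ Int
  unify Bool ~ Bool
z : Int
  unify Int ~ Int
  unify Int ~ Int
  unify Int ~ Int
\z._ : Int -> Int
let y : Int -> Int
\v._ : c -> Int
\u._ : b -> c -> Int
\w._ : d -> Bool
  unify b -> c -> Int ~ (d -> Bool) -> e
  unify b ~ d -> Bool
  unify c -> Int ~ e
_ _ : c -> Int
let x : forall. c -> Int
  unify Bool ~ Bool
  unify Bool ~ Bool
  unify Bool ~ Bool
\p._ : f -> Bool
  unify f -> Bool ~ Int -> g
  unify f ~ Int
  unify Bool ~ g
_ _ : Bool
let q : Bool
q : Bool
  unify Bool ~ Bool
  unify Bool ~ Bool
\s._ : i -> Bool
\r._ : h -> i -> Bool
let t : Bool
t : Bool
  unify h -> i -> Bool ~ Bool -> j
  unify h ~ Bool
  unify i -> Bool ~ j
_ _ : i -> Bool
\b._ : l -> Bool
\a._ : k -> l -> Bool
  unify Bool ~ Int
  FAIL: mismatch Bool ~ Int

Answer: 1.0.2.1.0 : false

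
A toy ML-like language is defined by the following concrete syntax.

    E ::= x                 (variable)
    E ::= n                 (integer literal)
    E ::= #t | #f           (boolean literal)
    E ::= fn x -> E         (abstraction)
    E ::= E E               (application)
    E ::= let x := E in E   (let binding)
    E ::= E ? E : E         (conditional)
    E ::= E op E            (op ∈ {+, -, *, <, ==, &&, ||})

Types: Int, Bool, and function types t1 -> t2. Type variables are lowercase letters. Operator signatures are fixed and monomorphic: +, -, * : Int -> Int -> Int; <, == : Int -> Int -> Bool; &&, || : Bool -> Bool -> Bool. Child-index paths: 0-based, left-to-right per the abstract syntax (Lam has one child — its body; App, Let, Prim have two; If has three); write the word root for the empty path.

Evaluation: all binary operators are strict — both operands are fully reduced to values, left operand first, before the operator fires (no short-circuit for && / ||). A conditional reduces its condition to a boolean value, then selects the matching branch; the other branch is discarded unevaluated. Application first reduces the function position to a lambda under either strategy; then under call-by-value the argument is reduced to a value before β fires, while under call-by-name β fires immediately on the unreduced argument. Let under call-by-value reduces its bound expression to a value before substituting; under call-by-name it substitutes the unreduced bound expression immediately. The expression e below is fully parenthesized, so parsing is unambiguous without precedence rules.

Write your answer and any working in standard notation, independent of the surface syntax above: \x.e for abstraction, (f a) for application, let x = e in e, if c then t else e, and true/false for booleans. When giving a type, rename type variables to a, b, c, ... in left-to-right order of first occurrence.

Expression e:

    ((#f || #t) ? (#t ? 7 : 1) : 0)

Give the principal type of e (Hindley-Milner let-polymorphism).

Derivation:
  unify Bool ~ Bool
  unify Bool ~ Bool
  unify Bool ~ Bool
  unify Bool ~ Bool
  unify Int ~ Int
  unify Int ~ Int

Answer: Int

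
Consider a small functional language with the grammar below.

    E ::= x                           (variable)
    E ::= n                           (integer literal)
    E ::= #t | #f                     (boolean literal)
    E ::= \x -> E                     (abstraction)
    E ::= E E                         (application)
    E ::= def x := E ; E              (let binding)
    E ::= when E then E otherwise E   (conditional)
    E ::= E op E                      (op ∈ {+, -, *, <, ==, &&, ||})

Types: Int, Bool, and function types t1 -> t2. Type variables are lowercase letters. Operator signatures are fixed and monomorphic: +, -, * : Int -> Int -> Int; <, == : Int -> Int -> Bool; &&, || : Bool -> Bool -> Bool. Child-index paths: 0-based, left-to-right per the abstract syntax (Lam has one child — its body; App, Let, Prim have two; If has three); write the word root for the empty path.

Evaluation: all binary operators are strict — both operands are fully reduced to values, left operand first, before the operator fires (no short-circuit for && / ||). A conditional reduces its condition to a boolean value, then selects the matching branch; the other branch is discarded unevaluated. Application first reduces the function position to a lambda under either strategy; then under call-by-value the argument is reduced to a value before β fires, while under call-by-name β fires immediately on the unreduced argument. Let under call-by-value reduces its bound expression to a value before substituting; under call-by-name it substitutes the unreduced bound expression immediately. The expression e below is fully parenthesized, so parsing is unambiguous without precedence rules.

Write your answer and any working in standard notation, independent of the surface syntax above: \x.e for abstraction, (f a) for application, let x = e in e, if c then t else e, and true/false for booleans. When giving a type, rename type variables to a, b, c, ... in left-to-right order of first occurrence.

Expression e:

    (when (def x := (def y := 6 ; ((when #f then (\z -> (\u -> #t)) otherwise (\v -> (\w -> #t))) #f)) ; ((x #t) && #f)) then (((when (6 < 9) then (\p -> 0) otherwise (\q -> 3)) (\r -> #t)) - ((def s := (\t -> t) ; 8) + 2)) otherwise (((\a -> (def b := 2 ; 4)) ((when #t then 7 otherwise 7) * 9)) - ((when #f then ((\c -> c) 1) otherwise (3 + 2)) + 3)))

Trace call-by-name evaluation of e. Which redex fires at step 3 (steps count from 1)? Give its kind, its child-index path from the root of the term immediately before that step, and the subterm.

Answer: if at 0.0.0.0 : (if false then (\z.(\u.true)) else (\v.(\w.true)))

Working:
step 0: (if (let x = (let y = 6 in ((if false then (\z.(\u.true)) else (\v.(\w.true))) false)) in ((x true) && false)) then (((if (6 < 9) then (\p.0) else (\q.3)) (\r.true)) - ((let s = (\t.t) in 8) + 2)) else (((\a.(let b = 2 in 4)) ((if true then 7 else 7) * 9)) - ((if false then ((\c.c) 1) else (3 + 2)) + 3)))
step 1: [let@0] (if (((let y = 6 in ((if false then (\z.(\u.true)) else (\v.(\w.true))) false)) true) && false) then (((if (6 < 9) then (\p.0) else (\q.3)) (\r.true)) - ((let s = (\t.t) in 8) + 2)) else (((\a.(let b = 2 in 4)) ((if true then 7 else 7) * 9)) - ((if false then ((\c.c) 1) else (3 + 2)) + 3)))
step 2: [let@0.0.0] (if ((((if false then (\z.(\u.true)) else (\v.(\w.true))) false) true) && false) then (((if (6 < 9) then (\p.0) else (\q.3)) (\r.true)) - ((let s = (\t.t) in 8) + 2)) else (((\a.(let b = 2 in 4)) ((if true then 7 else 7) * 9)) - ((if false then ((\c.c) 1) else (3 + 2)) + 3)))
step 3: [if@0.0.0.0] (if ((((\v.(\w.true)) false) true) && false) then (((if (6 < 9) then (\p.0) else (\q.3)) (\r.true)) - ((let s = (\t.t) in 8) + 2)) else (((\a.(let b = 2 in 4)) ((if true then 7 else 7) * 9)) - ((if false then ((\c.c) 1) else (3 + 2)) + 3)))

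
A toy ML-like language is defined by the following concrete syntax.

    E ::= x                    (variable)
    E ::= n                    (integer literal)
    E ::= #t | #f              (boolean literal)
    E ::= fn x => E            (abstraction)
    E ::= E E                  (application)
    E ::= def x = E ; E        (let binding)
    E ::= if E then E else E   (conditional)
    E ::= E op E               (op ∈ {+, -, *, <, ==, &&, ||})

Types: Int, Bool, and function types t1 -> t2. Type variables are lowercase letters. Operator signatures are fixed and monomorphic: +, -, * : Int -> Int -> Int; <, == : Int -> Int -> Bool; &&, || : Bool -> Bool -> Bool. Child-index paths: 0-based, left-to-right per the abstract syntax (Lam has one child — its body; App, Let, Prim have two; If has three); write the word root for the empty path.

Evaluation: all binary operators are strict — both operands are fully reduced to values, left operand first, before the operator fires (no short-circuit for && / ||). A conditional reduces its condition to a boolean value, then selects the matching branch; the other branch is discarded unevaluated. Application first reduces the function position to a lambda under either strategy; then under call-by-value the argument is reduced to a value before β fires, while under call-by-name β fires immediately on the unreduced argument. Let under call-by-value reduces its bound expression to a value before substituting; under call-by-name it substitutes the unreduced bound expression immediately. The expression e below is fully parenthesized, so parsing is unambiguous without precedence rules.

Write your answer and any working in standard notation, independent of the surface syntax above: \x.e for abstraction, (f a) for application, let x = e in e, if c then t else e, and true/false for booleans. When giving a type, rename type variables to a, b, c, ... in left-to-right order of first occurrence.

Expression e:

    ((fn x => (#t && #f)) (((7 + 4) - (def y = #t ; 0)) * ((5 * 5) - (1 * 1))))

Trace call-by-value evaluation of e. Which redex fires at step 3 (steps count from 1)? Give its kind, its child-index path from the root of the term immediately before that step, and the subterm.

Answer: delta at 1.0 : (11 - 0)

Working:
step 0: ((\x.(true && false)) (((7 + 4) - (let y = true in 0)) * ((5 * 5) - (1 * 1))))
step 1: [delta@1.0.0] ((\x.(true && false)) ((11 - (let y = true in 0)) * ((5 * 5) - (1 * 1))))
step 2: [let@1.0.1] ((\x.(true && false)) ((11 - 0) * ((5 * 5) - (1 * 1))))
step 3: [delta@1.0] ((\x.(true && false)) (11 * ((5 * 5) - (1 * 1))))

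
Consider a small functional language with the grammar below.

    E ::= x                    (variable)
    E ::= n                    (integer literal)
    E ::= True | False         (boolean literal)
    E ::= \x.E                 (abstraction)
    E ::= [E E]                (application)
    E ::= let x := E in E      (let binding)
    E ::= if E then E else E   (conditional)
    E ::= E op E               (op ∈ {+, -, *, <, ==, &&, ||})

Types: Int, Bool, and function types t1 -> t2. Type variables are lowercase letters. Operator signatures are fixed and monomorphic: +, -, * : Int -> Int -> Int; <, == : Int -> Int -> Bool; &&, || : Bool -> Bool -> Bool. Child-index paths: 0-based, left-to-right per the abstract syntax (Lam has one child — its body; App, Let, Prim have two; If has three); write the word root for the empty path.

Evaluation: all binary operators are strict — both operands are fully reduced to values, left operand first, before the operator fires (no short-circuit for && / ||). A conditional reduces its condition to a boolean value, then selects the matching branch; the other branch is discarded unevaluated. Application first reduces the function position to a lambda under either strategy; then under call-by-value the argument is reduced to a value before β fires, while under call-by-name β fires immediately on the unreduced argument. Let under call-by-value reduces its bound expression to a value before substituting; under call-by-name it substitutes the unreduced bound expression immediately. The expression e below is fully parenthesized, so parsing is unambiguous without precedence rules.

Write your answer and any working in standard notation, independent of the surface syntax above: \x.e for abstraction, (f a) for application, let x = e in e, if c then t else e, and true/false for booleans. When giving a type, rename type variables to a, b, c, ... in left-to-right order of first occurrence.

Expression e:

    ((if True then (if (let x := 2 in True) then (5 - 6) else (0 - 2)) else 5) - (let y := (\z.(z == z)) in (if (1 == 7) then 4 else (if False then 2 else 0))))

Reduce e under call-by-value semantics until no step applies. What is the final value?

Trace:
step 0: ((if true then (if (let x = 2 in true) then (5 - 6) else (0 - 2)) else 5) - (let y = (\z.(z == z)) in (if (1 == 7) then 4 else (if false then 2 else 0))))
step 1: [if@0] ((if (let x = 2 in true) then (5 - 6) else (0 - 2)) - (let y = (\z.(z == z)) in (if (1 == 7) then 4 else (if false then 2 else 0))))
step 2: [let@0.0] ((if true then (5 - 6) else (0 - 2)) - (let y = (\z.(z == z)) in (if (1 == 7) then 4 else (if false then 2 else 0))))
step 3: [if@0] ((5 - 6) - (let y = (\z.(z == z)) in (if (1 == 7) then 4 else (if false then 2 else 0))))
step 4: [delta@0] (-1 - (let y = (\z.(z == z)) in (if (1 == 7) then 4 else (if false then 2 else 0))))
step 5: [let@1] (-1 - (if (1 == 7) then 4 else (if false then 2 else 0)))
step 6: [delta@1.0] (-1 - (if false then 4 else (if false then 2 else 0)))
step 7: [if@1] (-1 - (if false then 2 else 0))
step 8: [if@1] (-1 - 0)
step 9: [delta@root] -1

Answer: -1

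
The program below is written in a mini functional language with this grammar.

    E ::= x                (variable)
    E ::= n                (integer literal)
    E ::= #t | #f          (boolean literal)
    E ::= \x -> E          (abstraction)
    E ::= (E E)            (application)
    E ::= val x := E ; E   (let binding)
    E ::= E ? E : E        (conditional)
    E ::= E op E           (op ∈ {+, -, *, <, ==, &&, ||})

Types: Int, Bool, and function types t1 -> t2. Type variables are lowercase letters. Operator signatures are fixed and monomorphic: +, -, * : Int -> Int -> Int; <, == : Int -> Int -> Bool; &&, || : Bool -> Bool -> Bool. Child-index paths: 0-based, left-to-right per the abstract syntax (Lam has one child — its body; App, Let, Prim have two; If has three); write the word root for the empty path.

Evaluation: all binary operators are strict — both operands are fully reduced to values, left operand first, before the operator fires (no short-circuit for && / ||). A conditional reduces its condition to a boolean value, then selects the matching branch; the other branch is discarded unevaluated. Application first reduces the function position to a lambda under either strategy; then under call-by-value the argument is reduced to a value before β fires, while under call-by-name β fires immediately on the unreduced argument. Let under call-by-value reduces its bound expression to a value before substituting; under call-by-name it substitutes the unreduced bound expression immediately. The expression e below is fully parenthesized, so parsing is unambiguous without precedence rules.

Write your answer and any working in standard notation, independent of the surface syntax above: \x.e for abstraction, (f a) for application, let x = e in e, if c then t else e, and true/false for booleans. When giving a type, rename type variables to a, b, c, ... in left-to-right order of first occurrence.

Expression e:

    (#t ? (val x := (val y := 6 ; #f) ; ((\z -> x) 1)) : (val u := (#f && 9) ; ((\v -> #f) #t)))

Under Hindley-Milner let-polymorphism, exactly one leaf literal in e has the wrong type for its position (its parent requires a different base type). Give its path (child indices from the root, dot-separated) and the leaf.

Derivation:
  unify Bool ~ Bool
let y : Int
let x : Bool
x : Bool
\z._ : a -> Bool
  unify a -> Bool ~ Int -> b
  unify a ~ Int
  unify Bool ~ b
_ _ : Bool
  unify Bool ~ Bool
  unify Int ~ Bool
  FAIL: mismatch Int ~ Bool

Answer: 2.0.1 : 9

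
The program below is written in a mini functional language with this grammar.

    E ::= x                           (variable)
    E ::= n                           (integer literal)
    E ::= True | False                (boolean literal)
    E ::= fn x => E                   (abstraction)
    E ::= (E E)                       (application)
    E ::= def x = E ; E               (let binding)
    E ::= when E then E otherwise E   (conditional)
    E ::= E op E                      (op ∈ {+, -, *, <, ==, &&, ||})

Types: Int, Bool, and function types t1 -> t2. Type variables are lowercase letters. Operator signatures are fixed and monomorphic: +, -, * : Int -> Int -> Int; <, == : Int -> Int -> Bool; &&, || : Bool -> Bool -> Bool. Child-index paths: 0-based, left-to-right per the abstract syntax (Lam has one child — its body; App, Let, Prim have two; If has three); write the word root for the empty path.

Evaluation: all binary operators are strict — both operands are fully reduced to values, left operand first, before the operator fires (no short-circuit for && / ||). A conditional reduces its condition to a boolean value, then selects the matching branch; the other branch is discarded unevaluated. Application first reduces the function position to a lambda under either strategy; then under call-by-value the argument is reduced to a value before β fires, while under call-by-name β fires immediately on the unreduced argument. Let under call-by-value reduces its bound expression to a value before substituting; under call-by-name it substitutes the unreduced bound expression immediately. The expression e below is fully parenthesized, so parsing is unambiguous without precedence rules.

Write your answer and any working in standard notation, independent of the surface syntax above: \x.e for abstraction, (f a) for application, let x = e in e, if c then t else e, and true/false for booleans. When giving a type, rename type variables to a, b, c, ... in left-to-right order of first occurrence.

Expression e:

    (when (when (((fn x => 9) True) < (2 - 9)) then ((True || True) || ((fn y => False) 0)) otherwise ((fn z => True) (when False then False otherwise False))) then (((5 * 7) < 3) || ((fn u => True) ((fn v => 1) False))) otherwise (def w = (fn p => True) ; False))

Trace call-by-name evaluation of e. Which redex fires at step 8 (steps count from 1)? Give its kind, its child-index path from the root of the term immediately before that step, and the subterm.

Answer: delta at 0 : (35 < 3)

Working:
step 0: (if (if (((\x.9) true) < (2 - 9)) then ((true || true) || ((\y.false) 0)) else ((\z.true) (if false then false else false))) then (((5 * 7) < 3) || ((\u.true) ((\v.1) false))) else (let w = (\p.true) in false))
step 1: [beta@0.0.0] (if (if (9 < (2 - 9)) then ((true || true) || ((\y.false) 0)) else ((\z.true) (if false then false else false))) then (((5 * 7) < 3) || ((\u.true) ((\v.1) false))) else (let w = (\p.true) in false))
step 2: [delta@0.0.1] (if (if (9 < -7) then ((true || true) || ((\y.false) 0)) else ((\z.true) (if false then false else false))) then (((5 * 7) < 3) || ((\u.true) ((\v.1) false))) else (let w = (\p.true) in false))
step 3: [delta@0.0] (if (if false then ((true || true) || ((\y.false) 0)) else ((\z.true) (if false then false else false))) then (((5 * 7) < 3) || ((\u.true) ((\v.1) false))) else (let w = (\p.true) in false))
step 4: [if@0] (if ((\z.true) (if false then false else false)) then (((5 * 7) < 3) || ((\u.true) ((\v.1) false))) else (let w = (\p.true) in false))
step 5: [beta@0] (if true then (((5 * 7) < 3) || ((\u.true) ((\v.1) false))) else (let w = (\p.true) in false))
step 6: [if@root] (((5 * 7) < 3) || ((\u.true) ((\v.1) false)))
step 7: [delta@0.0] ((35 < 3) || ((\u.true) ((\v.1) false)))
step 8: [delta@0] (false || ((\u.true) ((\v.1) false)))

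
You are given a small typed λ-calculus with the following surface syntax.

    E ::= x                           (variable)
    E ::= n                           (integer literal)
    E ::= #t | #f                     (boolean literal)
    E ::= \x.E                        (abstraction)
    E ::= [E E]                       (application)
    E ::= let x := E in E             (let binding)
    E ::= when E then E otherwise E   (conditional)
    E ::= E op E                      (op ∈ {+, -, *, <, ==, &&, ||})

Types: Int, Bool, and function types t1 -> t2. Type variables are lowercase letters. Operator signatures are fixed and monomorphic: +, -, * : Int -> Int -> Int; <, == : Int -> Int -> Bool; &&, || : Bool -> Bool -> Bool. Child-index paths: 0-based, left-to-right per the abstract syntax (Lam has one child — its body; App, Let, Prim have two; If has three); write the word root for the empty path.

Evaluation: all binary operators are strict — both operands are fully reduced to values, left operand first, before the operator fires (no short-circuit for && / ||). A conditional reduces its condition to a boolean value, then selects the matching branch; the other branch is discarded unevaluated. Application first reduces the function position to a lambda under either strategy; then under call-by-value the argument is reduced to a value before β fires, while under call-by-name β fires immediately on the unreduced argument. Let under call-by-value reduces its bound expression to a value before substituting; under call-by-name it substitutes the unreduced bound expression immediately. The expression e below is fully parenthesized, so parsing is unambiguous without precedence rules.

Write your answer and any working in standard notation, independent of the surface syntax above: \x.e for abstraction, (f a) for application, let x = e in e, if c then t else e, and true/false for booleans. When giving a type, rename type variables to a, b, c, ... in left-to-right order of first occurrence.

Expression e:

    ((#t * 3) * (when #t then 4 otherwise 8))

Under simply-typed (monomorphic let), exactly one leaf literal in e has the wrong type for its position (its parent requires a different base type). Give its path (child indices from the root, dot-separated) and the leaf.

Trace:
  unify Bool ~ Int
  FAIL: mismatch Bool ~ Int

Answer: 0.0 : true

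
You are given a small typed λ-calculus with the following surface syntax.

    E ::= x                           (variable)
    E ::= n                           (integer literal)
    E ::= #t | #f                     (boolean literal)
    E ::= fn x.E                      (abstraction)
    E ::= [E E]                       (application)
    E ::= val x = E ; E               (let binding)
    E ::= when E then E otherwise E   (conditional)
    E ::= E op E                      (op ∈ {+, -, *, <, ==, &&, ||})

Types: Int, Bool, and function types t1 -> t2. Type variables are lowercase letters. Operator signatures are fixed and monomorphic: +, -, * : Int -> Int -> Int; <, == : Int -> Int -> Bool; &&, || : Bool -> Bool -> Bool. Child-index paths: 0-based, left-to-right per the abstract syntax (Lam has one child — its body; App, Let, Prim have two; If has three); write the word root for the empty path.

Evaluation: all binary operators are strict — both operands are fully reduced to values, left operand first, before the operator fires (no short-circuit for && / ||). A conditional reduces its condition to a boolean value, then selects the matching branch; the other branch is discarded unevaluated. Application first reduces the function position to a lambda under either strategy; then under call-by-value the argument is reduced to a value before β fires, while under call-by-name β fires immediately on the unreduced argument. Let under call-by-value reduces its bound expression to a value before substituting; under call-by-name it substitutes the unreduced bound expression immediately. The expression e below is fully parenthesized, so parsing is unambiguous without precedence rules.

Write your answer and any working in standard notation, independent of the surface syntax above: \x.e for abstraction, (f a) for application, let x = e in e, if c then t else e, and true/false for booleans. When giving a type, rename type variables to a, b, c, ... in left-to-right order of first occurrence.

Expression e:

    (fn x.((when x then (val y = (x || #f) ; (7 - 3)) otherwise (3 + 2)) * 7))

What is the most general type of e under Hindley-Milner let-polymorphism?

Answer: Bool -> Int

Working:
x : a
  unify a ~ Bool
x : Bool
  unify Bool ~ Bool
  unify Bool ~ Bool
let y : Bool
  unify Int ~ Int
  unify Int ~ Int
  unify Int ~ Int
  unify Int ~ Int
  unify Int ~ Int
  unify Int ~ Int
  unify Int ~ Int
\x._ : Bool -> Int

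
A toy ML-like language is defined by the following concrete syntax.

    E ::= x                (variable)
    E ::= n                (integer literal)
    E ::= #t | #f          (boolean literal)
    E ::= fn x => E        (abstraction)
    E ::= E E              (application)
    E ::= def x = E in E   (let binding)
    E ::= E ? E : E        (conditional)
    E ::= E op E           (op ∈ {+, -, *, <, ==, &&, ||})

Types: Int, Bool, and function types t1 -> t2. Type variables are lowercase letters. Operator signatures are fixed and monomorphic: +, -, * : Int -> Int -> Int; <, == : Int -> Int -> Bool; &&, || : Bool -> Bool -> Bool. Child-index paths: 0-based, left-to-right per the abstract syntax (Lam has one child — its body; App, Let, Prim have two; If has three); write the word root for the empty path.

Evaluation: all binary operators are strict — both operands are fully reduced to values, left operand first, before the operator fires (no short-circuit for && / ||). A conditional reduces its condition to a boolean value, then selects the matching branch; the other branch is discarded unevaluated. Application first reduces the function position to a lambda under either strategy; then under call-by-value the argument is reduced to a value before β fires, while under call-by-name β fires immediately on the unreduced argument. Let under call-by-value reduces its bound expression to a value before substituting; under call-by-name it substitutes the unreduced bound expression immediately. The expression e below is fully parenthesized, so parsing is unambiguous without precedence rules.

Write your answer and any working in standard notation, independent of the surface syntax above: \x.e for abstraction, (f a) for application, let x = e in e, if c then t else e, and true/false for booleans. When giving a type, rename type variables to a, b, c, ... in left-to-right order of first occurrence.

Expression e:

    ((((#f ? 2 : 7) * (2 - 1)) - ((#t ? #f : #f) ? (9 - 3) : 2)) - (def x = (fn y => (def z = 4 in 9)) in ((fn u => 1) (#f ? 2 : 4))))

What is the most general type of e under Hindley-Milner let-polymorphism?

Answer: Int

Working:
  unify Bool ~ Bool
  unify Int ~ Int
  unify Int ~ Int
  unify Int ~ Int
  unify Int ~ Int
  unify Int ~ Int
  unify Int ~ Int
  unify Bool ~ Bool
  unify Bool ~ Bool
  unify Bool ~ Bool
  unify Int ~ Int
  unify Int ~ Int
  unify Int ~ Int
  unify Int ~ Int
  unify Int ~ Int
let z : Int
\y._ : a -> Int
let x : forall. a -> Int
\u._ : b -> Int
  unify Bool ~ Bool
  unify Int ~ Int
  unify b -> Int ~ Int -> c
  unify b ~ Int
  unify Int ~ c
_ _ : Int
  unify Int ~ Int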